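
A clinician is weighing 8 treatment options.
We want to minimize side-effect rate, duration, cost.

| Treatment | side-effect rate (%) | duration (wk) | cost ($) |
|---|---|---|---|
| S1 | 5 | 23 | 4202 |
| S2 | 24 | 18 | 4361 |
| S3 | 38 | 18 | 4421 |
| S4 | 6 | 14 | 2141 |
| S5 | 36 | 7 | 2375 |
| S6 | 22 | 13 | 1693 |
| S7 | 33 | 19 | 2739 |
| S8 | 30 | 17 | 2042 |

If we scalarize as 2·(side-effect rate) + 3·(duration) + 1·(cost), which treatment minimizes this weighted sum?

S1: 2·5 + 3·23 + 1·4202 = 4281
S2: 2·24 + 3·18 + 1·4361 = 4463
S3: 2·38 + 3·18 + 1·4421 = 4551
S4: 2·6 + 3·14 + 1·2141 = 2195
S5: 2·36 + 3·7 + 1·2375 = 2468
S6: 2·22 + 3·13 + 1·1693 = 1776
S7: 2·33 + 3·19 + 1·2739 = 2862
S8: 2·30 + 3·17 + 1·2042 = 2153
Lowest: S6 at 1776.

S6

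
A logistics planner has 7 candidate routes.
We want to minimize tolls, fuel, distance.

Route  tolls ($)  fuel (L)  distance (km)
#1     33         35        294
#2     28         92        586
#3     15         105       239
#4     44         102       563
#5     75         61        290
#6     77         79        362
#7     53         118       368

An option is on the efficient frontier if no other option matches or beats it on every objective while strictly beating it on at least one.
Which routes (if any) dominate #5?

none

#1: worse on distance (294 vs 290).
#2: worse on fuel (92 vs 61).
#3: worse on fuel (105 vs 61).
#4: worse on fuel (102 vs 61).
#6: worse on tolls (77 vs 75).
#7: worse on fuel (118 vs 61).
No option dominates #5.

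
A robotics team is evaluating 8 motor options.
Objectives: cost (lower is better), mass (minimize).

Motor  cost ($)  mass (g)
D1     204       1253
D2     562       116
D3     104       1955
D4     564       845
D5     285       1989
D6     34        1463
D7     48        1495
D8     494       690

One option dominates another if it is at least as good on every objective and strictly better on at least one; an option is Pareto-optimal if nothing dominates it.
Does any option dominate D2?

D1: worse on mass (1253 vs 116).
D3: worse on mass (1955 vs 116).
D4: worse on cost (564 vs 562).
D5: worse on mass (1989 vs 116).
D6: worse on mass (1463 vs 116).
D7: worse on mass (1495 vs 116).
D8: worse on mass (690 vs 116).
No option is at least as good as D2 on every objective and strictly better on one.

No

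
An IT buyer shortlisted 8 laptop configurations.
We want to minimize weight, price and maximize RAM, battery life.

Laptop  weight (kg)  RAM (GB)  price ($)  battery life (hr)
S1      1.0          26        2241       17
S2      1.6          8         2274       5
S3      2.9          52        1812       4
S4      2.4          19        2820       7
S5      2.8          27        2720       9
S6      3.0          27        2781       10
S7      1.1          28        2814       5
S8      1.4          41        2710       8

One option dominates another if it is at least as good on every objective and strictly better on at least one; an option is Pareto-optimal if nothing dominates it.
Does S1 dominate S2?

S1 vs S2: weight 1.0≤1.6, RAM 26≥8, price 2241≤2274, battery life 17≥5 — S1 is at least as good on every objective with at least one strict improvement.

Yes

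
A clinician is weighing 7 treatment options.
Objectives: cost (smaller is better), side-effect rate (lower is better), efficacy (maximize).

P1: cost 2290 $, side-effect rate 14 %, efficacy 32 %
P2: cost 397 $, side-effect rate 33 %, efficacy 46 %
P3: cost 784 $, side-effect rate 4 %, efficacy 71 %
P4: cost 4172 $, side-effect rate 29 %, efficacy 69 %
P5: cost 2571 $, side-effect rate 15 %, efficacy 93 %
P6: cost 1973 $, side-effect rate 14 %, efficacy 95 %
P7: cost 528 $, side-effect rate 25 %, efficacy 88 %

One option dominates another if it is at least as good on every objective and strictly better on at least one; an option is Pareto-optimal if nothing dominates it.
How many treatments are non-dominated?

4

P1: dominated by P3 (cost 784≤2290, side-effect rate 4≤14, efficacy 71≥32).
P2: not dominated (best cost).
P3: not dominated (best side-effect rate).
P4: dominated by P3 (cost 784≤4172, side-effect rate 4≤29, efficacy 71≥69).
P5: dominated by P6 (cost 1973≤2571, side-effect rate 14≤15, efficacy 95≥93).
P6: not dominated (best efficacy).
P7: not dominated.
Pareto-optimal: P2, P3, P6, P7 → 4.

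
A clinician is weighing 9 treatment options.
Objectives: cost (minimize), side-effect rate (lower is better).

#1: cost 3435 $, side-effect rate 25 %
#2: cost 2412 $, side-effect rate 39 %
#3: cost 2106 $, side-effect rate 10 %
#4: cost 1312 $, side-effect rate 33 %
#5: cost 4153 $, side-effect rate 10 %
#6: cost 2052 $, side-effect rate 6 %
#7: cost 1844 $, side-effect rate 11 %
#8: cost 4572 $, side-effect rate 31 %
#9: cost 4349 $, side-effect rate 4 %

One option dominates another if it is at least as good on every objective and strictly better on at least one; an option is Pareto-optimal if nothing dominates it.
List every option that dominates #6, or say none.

none

#1: worse on cost (3435 vs 2052).
#2: worse on cost (2412 vs 2052).
#3: worse on cost (2106 vs 2052).
#4: worse on side-effect rate (33 vs 6).
#5: worse on cost (4153 vs 2052).
#7: worse on side-effect rate (11 vs 6).
#8: worse on cost (4572 vs 2052).
#9: worse on cost (4349 vs 2052).
No option dominates #6.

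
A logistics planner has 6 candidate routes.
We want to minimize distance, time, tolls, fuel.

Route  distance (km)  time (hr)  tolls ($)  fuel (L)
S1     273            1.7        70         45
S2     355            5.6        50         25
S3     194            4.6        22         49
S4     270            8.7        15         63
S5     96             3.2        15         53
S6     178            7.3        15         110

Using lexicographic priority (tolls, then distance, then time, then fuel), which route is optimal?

S5

First minimize tolls: best is 15, kept {S4, S5, S6}.
Then minimize distance: best is 96, kept {S5}.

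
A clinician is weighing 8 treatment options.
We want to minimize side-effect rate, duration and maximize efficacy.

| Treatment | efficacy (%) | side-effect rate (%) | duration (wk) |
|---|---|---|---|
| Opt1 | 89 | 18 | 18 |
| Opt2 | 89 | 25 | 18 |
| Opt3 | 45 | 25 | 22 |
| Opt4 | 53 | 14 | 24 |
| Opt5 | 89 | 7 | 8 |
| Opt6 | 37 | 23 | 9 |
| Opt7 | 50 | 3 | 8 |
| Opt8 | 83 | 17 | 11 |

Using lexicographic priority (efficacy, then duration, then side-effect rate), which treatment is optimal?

Opt5

First maximize efficacy: best is 89, kept {Opt1, Opt2, Opt5}.
Then minimize duration: best is 8, kept {Opt5}.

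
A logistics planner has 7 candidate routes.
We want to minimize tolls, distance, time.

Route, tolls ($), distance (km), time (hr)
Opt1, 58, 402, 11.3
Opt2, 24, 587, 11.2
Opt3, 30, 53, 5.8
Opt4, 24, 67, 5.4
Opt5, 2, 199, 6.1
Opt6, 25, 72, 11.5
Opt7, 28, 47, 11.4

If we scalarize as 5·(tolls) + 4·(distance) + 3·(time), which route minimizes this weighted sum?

Opt1: 5·58 + 4·402 + 3·11.3 = 1931.9
Opt2: 5·24 + 4·587 + 3·11.2 = 2501.6
Opt3: 5·30 + 4·53 + 3·5.8 = 379.4
Opt4: 5·24 + 4·67 + 3·5.4 = 404.2
Opt5: 5·2 + 4·199 + 3·6.1 = 824.3
Opt6: 5·25 + 4·72 + 3·11.5 = 447.5
Opt7: 5·28 + 4·47 + 3·11.4 = 362.2
Lowest: Opt7 at 362.2.

Opt7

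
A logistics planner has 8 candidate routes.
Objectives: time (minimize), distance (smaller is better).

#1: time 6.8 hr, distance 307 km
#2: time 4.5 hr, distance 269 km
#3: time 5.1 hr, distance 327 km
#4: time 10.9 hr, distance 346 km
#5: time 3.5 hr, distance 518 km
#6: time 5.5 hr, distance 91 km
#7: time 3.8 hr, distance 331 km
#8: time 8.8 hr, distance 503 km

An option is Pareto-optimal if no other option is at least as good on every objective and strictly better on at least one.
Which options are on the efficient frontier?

#2, #5, #6, #7

#1: dominated by #2 (time 4.5≤6.8, distance 269≤307).
#2: not dominated.
#3: dominated by #2 (time 4.5≤5.1, distance 269≤327).
#4: dominated by #1 (time 6.8≤10.9, distance 307≤346).
#5: not dominated (best time).
#6: not dominated (best distance).
#7: not dominated.
#8: dominated by #1 (time 6.8≤8.8, distance 307≤503).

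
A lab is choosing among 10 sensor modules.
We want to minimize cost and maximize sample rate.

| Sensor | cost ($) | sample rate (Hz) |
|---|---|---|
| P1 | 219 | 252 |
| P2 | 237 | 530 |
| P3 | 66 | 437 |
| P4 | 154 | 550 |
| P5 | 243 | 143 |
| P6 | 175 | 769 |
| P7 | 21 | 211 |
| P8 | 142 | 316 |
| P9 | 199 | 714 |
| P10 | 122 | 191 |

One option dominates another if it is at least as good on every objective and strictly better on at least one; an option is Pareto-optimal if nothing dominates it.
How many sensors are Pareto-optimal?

4

P1: dominated by P3 (cost 66≤219, sample rate 437≥252).
P2: dominated by P4 (cost 154≤237, sample rate 550≥530).
P3: not dominated.
P4: not dominated.
P5: dominated by P1 (cost 219≤243, sample rate 252≥143).
P6: not dominated (best sample rate).
P7: not dominated (best cost).
P8: dominated by P3 (cost 66≤142, sample rate 437≥316).
P9: dominated by P6 (cost 175≤199, sample rate 769≥714).
P10: dominated by P3 (cost 66≤122, sample rate 437≥191).
Pareto-optimal: P3, P4, P6, P7 → 4.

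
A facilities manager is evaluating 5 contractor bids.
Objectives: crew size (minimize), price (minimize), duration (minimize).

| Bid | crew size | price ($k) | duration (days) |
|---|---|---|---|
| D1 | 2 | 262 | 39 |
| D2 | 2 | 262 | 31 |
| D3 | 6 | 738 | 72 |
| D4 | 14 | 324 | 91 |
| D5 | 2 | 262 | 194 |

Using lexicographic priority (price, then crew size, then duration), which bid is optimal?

First minimize price: best is 262, kept {D1, D2, D5}.
Then minimize crew size: best is 2, kept {D1, D2, D5}.
Then minimize duration: best is 31, kept {D2}.

D2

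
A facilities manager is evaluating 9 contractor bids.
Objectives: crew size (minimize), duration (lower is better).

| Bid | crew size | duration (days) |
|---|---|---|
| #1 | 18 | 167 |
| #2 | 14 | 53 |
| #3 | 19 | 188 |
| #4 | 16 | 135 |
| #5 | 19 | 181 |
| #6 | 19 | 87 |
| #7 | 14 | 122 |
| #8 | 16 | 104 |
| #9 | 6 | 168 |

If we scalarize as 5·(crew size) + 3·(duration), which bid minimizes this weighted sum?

#2

#1: 5·18 + 3·167 = 591
#2: 5·14 + 3·53 = 229
#3: 5·19 + 3·188 = 659
#4: 5·16 + 3·135 = 485
#5: 5·19 + 3·181 = 638
#6: 5·19 + 3·87 = 356
#7: 5·14 + 3·122 = 436
#8: 5·16 + 3·104 = 392
#9: 5·6 + 3·168 = 534
Lowest: #2 at 229.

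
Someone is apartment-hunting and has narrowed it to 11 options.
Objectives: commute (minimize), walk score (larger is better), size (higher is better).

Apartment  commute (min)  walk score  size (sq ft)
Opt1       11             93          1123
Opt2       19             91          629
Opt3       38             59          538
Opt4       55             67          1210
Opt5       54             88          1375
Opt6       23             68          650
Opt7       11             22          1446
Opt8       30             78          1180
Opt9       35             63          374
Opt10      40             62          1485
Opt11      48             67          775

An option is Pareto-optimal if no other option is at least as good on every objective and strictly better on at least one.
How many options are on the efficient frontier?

Opt1: not dominated (best walk score).
Opt2: dominated by Opt1 (commute 11≤19, walk score 93≥91, size 1123≥629).
Opt3: dominated by Opt1 (commute 11≤38, walk score 93≥59, size 1123≥538).
Opt4: dominated by Opt5 (commute 54≤55, walk score 88≥67, size 1375≥1210).
Opt5: not dominated.
Opt6: dominated by Opt1 (commute 11≤23, walk score 93≥68, size 1123≥650).
Opt7: not dominated.
Opt8: not dominated.
Opt9: dominated by Opt1 (commute 11≤35, walk score 93≥63, size 1123≥374).
Opt10: not dominated (best size).
Opt11: dominated by Opt1 (commute 11≤48, walk score 93≥67, size 1123≥775).
Pareto-optimal: Opt1, Opt5, Opt7, Opt8, Opt10 → 5.

5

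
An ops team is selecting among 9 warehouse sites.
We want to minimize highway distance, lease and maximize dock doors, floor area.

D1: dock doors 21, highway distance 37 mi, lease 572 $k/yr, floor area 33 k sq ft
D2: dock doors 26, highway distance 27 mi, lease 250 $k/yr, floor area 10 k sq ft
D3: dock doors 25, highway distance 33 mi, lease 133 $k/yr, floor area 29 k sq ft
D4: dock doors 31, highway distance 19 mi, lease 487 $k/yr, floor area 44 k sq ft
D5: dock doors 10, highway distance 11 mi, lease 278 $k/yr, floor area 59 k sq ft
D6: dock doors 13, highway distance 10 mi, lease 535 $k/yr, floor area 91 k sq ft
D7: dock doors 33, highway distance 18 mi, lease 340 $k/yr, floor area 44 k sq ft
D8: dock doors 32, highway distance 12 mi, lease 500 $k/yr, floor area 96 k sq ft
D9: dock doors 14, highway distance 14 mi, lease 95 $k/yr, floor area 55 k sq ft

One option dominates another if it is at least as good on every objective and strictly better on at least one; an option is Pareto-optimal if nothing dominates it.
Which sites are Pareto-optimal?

D1: dominated by D4 (dock doors 31≥21, highway distance 19≤37, lease 487≤572, floor area 44≥33).
D2: not dominated.
D3: not dominated.
D4: dominated by D7 (dock doors 33≥31, highway distance 18≤19, lease 340≤487, floor area 44≥44).
D5: not dominated.
D6: not dominated (best highway distance).
D7: not dominated (best dock doors).
D8: not dominated (best floor area).
D9: not dominated (best lease).

D2, D3, D5, D6, D7, D8, D9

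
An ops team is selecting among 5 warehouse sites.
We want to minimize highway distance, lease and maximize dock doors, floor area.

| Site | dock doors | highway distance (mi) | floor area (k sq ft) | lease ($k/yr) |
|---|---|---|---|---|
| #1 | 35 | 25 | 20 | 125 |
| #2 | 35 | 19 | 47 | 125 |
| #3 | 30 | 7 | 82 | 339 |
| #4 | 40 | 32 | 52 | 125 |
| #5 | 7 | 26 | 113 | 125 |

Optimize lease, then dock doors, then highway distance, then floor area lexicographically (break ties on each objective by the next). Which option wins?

First minimize lease: best is 125, kept {#1, #2, #4, #5}.
Then maximize dock doors: best is 40, kept {#4}.

#4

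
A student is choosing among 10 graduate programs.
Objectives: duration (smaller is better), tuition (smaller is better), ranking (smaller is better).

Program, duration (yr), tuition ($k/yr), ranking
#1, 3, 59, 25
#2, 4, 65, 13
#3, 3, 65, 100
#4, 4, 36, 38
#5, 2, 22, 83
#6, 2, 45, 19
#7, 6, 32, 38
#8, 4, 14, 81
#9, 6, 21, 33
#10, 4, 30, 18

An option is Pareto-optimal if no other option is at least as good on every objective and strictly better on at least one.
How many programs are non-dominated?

6

#1: dominated by #6 (duration 2≤3, tuition 45≤59, ranking 19≤25).
#2: not dominated (best ranking).
#3: dominated by #1 (duration 3≤3, tuition 59≤65, ranking 25≤100).
#4: dominated by #10 (duration 4≤4, tuition 30≤36, ranking 18≤38).
#5: not dominated.
#6: not dominated.
#7: dominated by #9 (duration 6≤6, tuition 21≤32, ranking 33≤38).
#8: not dominated (best tuition).
#9: not dominated.
#10: not dominated.
Pareto-optimal: #2, #5, #6, #8, #9, #10 → 6.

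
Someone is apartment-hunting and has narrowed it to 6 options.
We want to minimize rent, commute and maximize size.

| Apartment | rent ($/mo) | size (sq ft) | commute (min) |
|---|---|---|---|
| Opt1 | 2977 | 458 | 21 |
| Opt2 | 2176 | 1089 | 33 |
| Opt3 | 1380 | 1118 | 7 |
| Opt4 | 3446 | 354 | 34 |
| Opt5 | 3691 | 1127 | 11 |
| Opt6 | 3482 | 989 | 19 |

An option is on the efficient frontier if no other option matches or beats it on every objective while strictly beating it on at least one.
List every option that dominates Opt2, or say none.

Opt3: rent 1380≤2176, size 1118≥1089, commute 7≤33 — dominates Opt2.
Others (Opt1, Opt4, Opt5, Opt6) are each worse than Opt2 on at least one objective.

Opt3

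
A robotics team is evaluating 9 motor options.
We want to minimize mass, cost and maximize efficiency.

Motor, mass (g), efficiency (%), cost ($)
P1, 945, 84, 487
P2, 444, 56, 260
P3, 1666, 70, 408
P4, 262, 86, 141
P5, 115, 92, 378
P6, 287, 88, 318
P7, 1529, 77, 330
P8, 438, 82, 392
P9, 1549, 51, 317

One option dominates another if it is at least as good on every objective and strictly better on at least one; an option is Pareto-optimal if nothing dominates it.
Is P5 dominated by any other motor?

No

P1: worse on mass (945 vs 115).
P2: worse on mass (444 vs 115).
P3: worse on mass (1666 vs 115).
P4: worse on mass (262 vs 115).
P6: worse on mass (287 vs 115).
P7: worse on mass (1529 vs 115).
P8: worse on mass (438 vs 115).
P9: worse on mass (1549 vs 115).
No option is at least as good as P5 on every objective and strictly better on one.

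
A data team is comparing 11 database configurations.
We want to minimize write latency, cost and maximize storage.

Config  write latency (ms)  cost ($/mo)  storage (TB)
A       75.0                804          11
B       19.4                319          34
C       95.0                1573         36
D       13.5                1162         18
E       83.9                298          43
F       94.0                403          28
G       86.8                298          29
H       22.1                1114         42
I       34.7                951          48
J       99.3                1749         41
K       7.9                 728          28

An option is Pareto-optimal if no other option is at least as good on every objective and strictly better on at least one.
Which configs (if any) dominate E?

A: worse on cost (804 vs 298).
B: worse on cost (319 vs 298).
C: worse on write latency (95.0 vs 83.9).
D: worse on cost (1162 vs 298).
F: worse on write latency (94.0 vs 83.9).
G: worse on write latency (86.8 vs 83.9).
H: worse on cost (1114 vs 298).
I: worse on cost (951 vs 298).
J: worse on write latency (99.3 vs 83.9).
K: worse on cost (728 vs 298).
No option dominates E.

none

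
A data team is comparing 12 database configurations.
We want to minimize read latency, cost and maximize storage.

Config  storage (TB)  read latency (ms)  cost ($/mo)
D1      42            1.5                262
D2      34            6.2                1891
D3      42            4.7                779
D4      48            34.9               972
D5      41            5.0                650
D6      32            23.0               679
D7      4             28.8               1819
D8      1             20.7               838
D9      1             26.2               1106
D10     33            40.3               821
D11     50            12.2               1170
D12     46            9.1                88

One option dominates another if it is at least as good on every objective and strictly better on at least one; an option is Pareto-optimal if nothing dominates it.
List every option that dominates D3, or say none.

D1

D1: storage 42≥42, read latency 1.5≤4.7, cost 262≤779 — dominates D3.
Others (D2, D4, D5, D6, D7, D8, D9, D10, D11, D12) are each worse than D3 on at least one objective.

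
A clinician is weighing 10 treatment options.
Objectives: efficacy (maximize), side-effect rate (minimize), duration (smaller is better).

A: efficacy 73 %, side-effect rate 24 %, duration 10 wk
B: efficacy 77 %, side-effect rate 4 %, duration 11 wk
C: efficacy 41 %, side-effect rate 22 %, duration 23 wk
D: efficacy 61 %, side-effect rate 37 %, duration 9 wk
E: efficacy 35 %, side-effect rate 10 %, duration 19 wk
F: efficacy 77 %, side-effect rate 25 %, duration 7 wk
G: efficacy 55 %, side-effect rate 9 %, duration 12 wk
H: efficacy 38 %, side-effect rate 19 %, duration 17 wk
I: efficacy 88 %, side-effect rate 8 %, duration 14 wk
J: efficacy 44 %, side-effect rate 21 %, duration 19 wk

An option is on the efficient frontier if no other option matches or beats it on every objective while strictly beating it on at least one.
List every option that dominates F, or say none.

none

A: worse on efficacy (73 vs 77).
B: worse on duration (11 vs 7).
C: worse on efficacy (41 vs 77).
D: worse on efficacy (61 vs 77).
E: worse on efficacy (35 vs 77).
G: worse on efficacy (55 vs 77).
H: worse on efficacy (38 vs 77).
I: worse on duration (14 vs 7).
J: worse on efficacy (44 vs 77).
No option dominates F.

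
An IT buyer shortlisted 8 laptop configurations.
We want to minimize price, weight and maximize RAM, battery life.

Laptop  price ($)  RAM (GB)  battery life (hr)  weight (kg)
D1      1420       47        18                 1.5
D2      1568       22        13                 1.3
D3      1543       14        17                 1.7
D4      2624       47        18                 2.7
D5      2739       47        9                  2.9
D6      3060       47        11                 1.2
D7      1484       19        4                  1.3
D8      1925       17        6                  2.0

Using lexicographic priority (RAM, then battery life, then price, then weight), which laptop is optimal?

First maximize RAM: best is 47, kept {D1, D4, D5, D6}.
Then maximize battery life: best is 18, kept {D1, D4}.
Then minimize price: best is 1420, kept {D1}.

D1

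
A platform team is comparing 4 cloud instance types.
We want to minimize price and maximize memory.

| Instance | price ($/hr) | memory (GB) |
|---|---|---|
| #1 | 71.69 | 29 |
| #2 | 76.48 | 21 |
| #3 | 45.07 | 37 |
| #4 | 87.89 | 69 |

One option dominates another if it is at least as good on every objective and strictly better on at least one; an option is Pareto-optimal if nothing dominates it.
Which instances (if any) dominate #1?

#3

#3: price 45.07≤71.69, memory 37≥29 — dominates #1.
Others (#2, #4) are each worse than #1 on at least one objective.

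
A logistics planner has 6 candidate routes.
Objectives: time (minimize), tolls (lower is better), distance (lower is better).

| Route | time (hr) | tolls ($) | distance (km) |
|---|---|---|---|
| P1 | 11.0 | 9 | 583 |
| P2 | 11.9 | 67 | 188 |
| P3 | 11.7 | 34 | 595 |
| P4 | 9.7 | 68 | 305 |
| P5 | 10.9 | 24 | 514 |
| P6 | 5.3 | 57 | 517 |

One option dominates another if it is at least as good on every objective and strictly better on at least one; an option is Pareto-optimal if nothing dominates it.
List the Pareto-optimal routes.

P1, P2, P4, P5, P6

P1: not dominated (best tolls).
P2: not dominated (best distance).
P3: dominated by P1 (time 11.0≤11.7, tolls 9≤34, distance 583≤595).
P4: not dominated.
P5: not dominated.
P6: not dominated (best time).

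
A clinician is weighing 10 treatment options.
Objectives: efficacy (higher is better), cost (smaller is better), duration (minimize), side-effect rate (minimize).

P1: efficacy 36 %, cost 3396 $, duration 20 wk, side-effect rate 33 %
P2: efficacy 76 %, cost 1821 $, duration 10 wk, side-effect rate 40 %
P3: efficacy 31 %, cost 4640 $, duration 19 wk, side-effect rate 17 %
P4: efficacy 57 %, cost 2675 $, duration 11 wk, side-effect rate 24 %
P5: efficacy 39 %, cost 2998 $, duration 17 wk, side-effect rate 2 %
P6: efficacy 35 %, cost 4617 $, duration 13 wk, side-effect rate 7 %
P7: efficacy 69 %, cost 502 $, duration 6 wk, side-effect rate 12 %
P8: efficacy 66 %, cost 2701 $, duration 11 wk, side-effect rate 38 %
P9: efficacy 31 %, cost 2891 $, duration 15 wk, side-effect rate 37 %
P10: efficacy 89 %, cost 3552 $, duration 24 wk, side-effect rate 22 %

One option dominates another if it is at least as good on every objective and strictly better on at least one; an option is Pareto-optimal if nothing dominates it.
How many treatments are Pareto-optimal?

5

P1: dominated by P4 (efficacy 57≥36, cost 2675≤3396, duration 11≤20, side-effect rate 24≤33).
P2: not dominated.
P3: dominated by P5 (efficacy 39≥31, cost 2998≤4640, duration 17≤19, side-effect rate 2≤17).
P4: dominated by P7 (efficacy 69≥57, cost 502≤2675, duration 6≤11, side-effect rate 12≤24).
P5: not dominated (best side-effect rate).
P6: not dominated.
P7: not dominated (best cost).
P8: dominated by P7 (efficacy 69≥66, cost 502≤2701, duration 6≤11, side-effect rate 12≤38).
P9: dominated by P4 (efficacy 57≥31, cost 2675≤2891, duration 11≤15, side-effect rate 24≤37).
P10: not dominated (best efficacy).
Pareto-optimal: P2, P5, P6, P7, P10 → 5.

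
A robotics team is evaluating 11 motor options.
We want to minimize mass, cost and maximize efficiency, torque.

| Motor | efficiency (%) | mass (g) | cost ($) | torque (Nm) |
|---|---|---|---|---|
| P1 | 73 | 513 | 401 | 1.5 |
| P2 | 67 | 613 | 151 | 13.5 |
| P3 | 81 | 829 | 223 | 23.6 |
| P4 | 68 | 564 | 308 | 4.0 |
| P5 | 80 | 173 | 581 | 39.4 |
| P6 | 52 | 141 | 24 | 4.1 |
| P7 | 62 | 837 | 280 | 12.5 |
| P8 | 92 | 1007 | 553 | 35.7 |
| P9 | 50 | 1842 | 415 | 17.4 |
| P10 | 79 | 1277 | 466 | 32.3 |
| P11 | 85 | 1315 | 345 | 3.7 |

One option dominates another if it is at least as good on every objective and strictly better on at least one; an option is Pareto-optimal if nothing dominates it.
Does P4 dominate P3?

No

P4 vs P3: P4 is worse on efficiency (68 vs 81), so it does not dominate P3.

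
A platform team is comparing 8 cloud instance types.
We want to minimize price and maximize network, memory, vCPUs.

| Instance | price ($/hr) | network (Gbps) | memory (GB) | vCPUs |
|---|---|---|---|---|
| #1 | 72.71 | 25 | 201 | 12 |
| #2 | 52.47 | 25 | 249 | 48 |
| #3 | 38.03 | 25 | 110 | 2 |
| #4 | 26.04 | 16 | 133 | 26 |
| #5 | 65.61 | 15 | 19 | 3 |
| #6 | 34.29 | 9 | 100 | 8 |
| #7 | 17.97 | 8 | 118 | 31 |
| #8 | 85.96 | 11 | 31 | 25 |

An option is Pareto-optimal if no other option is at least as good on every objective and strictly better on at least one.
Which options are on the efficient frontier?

#2, #3, #4, #7

#1: dominated by #2 (price 52.47≤72.71, network 25≥25, memory 249≥201, vCPUs 48≥12).
#2: not dominated (best memory).
#3: not dominated.
#4: not dominated.
#5: dominated by #2 (price 52.47≤65.61, network 25≥15, memory 249≥19, vCPUs 48≥3).
#6: dominated by #4 (price 26.04≤34.29, network 16≥9, memory 133≥100, vCPUs 26≥8).
#7: not dominated (best price).
#8: dominated by #2 (price 52.47≤85.96, network 25≥11, memory 249≥31, vCPUs 48≥25).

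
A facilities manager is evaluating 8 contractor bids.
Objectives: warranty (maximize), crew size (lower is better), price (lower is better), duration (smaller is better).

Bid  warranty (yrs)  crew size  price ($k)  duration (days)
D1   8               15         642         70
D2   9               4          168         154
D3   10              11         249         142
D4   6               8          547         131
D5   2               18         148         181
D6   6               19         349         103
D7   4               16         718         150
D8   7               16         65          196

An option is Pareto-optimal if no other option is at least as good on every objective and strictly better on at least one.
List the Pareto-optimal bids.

D1, D2, D3, D4, D5, D6, D8

D1: not dominated (best duration).
D2: not dominated (best crew size).
D3: not dominated (best warranty).
D4: not dominated.
D5: not dominated.
D6: not dominated.
D7: dominated by D1 (warranty 8≥4, crew size 15≤16, price 642≤718, duration 70≤150).
D8: not dominated (best price).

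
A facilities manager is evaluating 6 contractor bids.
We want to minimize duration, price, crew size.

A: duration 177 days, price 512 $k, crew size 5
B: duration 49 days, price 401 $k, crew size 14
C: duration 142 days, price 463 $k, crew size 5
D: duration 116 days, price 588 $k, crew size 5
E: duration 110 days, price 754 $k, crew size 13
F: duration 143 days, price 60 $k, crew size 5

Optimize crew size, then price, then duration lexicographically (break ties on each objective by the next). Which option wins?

First minimize crew size: best is 5, kept {A, C, D, F}.
Then minimize price: best is 60, kept {F}.

F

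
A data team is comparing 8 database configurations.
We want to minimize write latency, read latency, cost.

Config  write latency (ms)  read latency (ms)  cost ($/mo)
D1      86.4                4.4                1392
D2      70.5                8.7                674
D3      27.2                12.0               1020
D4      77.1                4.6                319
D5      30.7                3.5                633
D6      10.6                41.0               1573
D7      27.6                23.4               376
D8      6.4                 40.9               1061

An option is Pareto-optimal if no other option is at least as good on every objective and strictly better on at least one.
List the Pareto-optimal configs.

D1: dominated by D5 (write latency 30.7≤86.4, read latency 3.5≤4.4, cost 633≤1392).
D2: dominated by D5 (write latency 30.7≤70.5, read latency 3.5≤8.7, cost 633≤674).
D3: not dominated.
D4: not dominated (best cost).
D5: not dominated (best read latency).
D6: dominated by D8 (write latency 6.4≤10.6, read latency 40.9≤41.0, cost 1061≤1573).
D7: not dominated.
D8: not dominated (best write latency).

D3, D4, D5, D7, D8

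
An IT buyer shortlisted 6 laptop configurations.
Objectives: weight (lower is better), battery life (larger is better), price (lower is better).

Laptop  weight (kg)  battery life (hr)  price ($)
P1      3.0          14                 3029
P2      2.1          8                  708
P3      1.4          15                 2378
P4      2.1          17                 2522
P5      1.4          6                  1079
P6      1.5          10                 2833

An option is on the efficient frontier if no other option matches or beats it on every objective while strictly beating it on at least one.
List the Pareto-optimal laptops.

P1: dominated by P3 (weight 1.4≤3.0, battery life 15≥14, price 2378≤3029).
P2: not dominated (best price).
P3: not dominated.
P4: not dominated (best battery life).
P5: not dominated.
P6: dominated by P3 (weight 1.4≤1.5, battery life 15≥10, price 2378≤2833).

P2, P3, P4, P5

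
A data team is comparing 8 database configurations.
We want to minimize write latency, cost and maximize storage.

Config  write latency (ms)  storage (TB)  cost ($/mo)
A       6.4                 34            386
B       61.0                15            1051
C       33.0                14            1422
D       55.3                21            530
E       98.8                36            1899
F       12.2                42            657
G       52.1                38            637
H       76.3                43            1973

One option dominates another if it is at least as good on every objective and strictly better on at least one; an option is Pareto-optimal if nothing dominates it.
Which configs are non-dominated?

A: not dominated (best write latency).
B: dominated by A (write latency 6.4≤61.0, storage 34≥15, cost 386≤1051).
C: dominated by A (write latency 6.4≤33.0, storage 34≥14, cost 386≤1422).
D: dominated by A (write latency 6.4≤55.3, storage 34≥21, cost 386≤530).
E: dominated by F (write latency 12.2≤98.8, storage 42≥36, cost 657≤1899).
F: not dominated.
G: not dominated.
H: not dominated (best storage).

A, F, G, H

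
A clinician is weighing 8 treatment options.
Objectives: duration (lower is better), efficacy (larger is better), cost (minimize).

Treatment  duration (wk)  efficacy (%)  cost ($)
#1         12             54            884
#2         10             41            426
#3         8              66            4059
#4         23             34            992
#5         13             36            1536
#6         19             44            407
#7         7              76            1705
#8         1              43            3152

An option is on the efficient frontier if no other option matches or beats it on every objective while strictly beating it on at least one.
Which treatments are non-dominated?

#1, #2, #6, #7, #8

#1: not dominated.
#2: not dominated.
#3: dominated by #7 (duration 7≤8, efficacy 76≥66, cost 1705≤4059).
#4: dominated by #1 (duration 12≤23, efficacy 54≥34, cost 884≤992).
#5: dominated by #1 (duration 12≤13, efficacy 54≥36, cost 884≤1536).
#6: not dominated (best cost).
#7: not dominated (best efficacy).
#8: not dominated (best duration).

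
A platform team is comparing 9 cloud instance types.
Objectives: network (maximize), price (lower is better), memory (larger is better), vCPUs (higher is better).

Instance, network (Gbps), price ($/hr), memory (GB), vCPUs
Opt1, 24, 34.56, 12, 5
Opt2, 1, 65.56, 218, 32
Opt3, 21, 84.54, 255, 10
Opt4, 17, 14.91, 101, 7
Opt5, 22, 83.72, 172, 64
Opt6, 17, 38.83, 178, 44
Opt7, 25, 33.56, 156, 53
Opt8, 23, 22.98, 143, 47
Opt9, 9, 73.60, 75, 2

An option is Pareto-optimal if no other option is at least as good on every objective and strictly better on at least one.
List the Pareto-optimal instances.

Opt2, Opt3, Opt4, Opt5, Opt6, Opt7, Opt8

Opt1: dominated by Opt7 (network 25≥24, price 33.56≤34.56, memory 156≥12, vCPUs 53≥5).
Opt2: not dominated.
Opt3: not dominated (best memory).
Opt4: not dominated (best price).
Opt5: not dominated (best vCPUs).
Opt6: not dominated.
Opt7: not dominated (best network).
Opt8: not dominated.
Opt9: dominated by Opt4 (network 17≥9, price 14.91≤73.60, memory 101≥75, vCPUs 7≥2).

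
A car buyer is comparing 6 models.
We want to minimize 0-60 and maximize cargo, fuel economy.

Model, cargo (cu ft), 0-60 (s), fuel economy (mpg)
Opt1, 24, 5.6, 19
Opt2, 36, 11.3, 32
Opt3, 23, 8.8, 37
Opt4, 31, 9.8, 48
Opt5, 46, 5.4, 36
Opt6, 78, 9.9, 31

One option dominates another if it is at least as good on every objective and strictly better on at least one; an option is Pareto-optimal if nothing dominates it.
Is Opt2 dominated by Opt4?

Opt4 vs Opt2: Opt4 is worse on cargo (31 vs 36), so it does not dominate Opt2.

No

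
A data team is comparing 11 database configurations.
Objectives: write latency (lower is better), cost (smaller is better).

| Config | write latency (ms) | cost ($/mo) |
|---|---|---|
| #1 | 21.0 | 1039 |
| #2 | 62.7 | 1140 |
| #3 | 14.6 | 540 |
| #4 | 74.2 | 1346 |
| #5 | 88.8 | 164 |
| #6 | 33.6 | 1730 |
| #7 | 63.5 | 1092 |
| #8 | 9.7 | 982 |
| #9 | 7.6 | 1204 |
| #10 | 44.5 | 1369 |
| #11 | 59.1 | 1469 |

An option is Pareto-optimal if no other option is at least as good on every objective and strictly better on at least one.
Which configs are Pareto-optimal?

#3, #5, #8, #9

#1: dominated by #3 (write latency 14.6≤21.0, cost 540≤1039).
#2: dominated by #1 (write latency 21.0≤62.7, cost 1039≤1140).
#3: not dominated.
#4: dominated by #1 (write latency 21.0≤74.2, cost 1039≤1346).
#5: not dominated (best cost).
#6: dominated by #1 (write latency 21.0≤33.6, cost 1039≤1730).
#7: dominated by #1 (write latency 21.0≤63.5, cost 1039≤1092).
#8: not dominated.
#9: not dominated (best write latency).
#10: dominated by #1 (write latency 21.0≤44.5, cost 1039≤1369).
#11: dominated by #1 (write latency 21.0≤59.1, cost 1039≤1469).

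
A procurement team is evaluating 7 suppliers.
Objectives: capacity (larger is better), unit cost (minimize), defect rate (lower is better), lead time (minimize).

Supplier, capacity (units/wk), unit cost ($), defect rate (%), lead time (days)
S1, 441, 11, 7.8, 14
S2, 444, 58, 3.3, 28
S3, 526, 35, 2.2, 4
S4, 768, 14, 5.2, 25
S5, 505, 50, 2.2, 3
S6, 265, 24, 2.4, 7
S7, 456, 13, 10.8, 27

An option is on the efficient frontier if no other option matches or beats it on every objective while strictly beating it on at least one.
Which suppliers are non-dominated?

S1: not dominated (best unit cost).
S2: dominated by S3 (capacity 526≥444, unit cost 35≤58, defect rate 2.2≤3.3, lead time 4≤28).
S3: not dominated.
S4: not dominated (best capacity).
S5: not dominated (best lead time).
S6: not dominated.
S7: not dominated.

S1, S3, S4, S5, S6, S7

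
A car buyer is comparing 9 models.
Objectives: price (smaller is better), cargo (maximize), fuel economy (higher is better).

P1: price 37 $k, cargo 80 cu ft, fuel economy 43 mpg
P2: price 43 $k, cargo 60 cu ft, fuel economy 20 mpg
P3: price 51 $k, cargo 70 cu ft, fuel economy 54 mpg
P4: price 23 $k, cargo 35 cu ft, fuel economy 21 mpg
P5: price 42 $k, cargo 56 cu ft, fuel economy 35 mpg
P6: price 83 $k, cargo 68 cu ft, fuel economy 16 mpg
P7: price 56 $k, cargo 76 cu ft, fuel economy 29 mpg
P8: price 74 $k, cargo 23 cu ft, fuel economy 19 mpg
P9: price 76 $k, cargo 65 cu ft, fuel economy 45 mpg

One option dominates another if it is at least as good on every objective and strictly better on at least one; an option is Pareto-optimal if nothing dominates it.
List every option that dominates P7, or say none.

P1

P1: price 37≤56, cargo 80≥76, fuel economy 43≥29 — dominates P7.
Others (P2, P3, P4, P5, P6, P8, P9) are each worse than P7 on at least one objective.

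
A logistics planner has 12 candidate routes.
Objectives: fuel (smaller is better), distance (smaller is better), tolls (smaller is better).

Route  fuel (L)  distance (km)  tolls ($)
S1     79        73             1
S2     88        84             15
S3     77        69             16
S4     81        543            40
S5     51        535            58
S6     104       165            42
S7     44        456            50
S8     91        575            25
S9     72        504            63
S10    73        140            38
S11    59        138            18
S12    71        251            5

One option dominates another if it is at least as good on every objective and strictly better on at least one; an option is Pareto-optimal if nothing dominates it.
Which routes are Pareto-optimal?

S1, S3, S7, S11, S12

S1: not dominated (best tolls).
S2: dominated by S1 (fuel 79≤88, distance 73≤84, tolls 1≤15).
S3: not dominated (best distance).
S4: dominated by S1 (fuel 79≤81, distance 73≤543, tolls 1≤40).
S5: dominated by S7 (fuel 44≤51, distance 456≤535, tolls 50≤58).
S6: dominated by S1 (fuel 79≤104, distance 73≤165, tolls 1≤42).
S7: not dominated (best fuel).
S8: dominated by S1 (fuel 79≤91, distance 73≤575, tolls 1≤25).
S9: dominated by S7 (fuel 44≤72, distance 456≤504, tolls 50≤63).
S10: dominated by S11 (fuel 59≤73, distance 138≤140, tolls 18≤38).
S11: not dominated.
S12: not dominated.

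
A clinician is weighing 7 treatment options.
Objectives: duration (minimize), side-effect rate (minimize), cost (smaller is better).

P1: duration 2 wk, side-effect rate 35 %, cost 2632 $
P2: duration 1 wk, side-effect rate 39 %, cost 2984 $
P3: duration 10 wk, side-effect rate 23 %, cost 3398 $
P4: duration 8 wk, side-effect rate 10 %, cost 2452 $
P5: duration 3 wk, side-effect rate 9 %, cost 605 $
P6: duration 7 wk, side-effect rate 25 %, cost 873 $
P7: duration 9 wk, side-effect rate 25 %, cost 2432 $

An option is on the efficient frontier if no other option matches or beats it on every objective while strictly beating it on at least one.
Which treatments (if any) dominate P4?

P5: duration 3≤8, side-effect rate 9≤10, cost 605≤2452 — dominates P4.
Others (P1, P2, P3, P6, P7) are each worse than P4 on at least one objective.

P5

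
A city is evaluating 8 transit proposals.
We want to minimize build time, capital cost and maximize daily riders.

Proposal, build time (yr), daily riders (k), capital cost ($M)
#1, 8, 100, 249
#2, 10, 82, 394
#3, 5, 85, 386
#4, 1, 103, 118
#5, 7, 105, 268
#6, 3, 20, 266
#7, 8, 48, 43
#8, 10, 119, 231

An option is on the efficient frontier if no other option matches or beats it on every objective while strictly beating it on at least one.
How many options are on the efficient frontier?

#1: dominated by #4 (build time 1≤8, daily riders 103≥100, capital cost 118≤249).
#2: dominated by #1 (build time 8≤10, daily riders 100≥82, capital cost 249≤394).
#3: dominated by #4 (build time 1≤5, daily riders 103≥85, capital cost 118≤386).
#4: not dominated (best build time).
#5: not dominated.
#6: dominated by #4 (build time 1≤3, daily riders 103≥20, capital cost 118≤266).
#7: not dominated (best capital cost).
#8: not dominated (best daily riders).
Pareto-optimal: #4, #5, #7, #8 → 4.

4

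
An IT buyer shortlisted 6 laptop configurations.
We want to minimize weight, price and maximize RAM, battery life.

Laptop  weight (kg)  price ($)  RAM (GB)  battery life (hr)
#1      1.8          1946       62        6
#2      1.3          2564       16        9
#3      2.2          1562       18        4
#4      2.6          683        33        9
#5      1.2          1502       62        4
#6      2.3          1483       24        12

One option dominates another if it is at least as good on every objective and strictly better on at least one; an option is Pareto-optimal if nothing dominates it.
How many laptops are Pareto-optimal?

#1: not dominated.
#2: not dominated.
#3: dominated by #5 (weight 1.2≤2.2, price 1502≤1562, RAM 62≥18, battery life 4≥4).
#4: not dominated (best price).
#5: not dominated (best weight).
#6: not dominated (best battery life).
Pareto-optimal: #1, #2, #4, #5, #6 → 5.

5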